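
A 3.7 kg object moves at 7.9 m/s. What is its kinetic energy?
KE = ½mv² = ½×3.7×7.9² = 115.4585 J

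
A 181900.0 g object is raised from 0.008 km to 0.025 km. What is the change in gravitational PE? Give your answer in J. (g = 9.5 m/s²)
ΔPE = mg(h₂ − h₁) = 181.9 kg × 9.5 m/s² × (25 − 8) m = 2.938e+04 J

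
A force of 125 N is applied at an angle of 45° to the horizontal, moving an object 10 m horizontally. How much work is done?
W = Fd cosθ = 125×10×cos(45°) = 883.88 J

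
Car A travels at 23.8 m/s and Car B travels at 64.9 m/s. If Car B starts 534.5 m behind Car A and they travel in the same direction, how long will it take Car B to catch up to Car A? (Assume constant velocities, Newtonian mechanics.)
Relative speed: v_rel = 64.9 - 23.8 = 41.1 m/s
Time to catch: t = d₀/v_rel = 534.5/41.1 = 13.0 s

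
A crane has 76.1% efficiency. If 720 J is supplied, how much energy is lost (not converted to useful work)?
W_out = η × W_in = 0.761×720 = 547.92 J
W_lost = W_in − W_out = 720 − 547.92 = 172.08 J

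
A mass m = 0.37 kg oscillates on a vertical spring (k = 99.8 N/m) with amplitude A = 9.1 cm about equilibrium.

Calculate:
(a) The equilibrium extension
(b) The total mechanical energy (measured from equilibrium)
x_eq = mg/k = 0.37×9.81/99.8 = 0.03637 m = 3.637 cm
E = ½kA² = ½×99.8×(0.091)² = 0.4132 J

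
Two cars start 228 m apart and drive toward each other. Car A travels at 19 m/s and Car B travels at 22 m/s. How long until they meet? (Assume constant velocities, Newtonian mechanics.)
Combined speed: v_combined = 19 + 22 = 41 m/s
Time to meet: t = d/41 = 228/41 = 5.56 s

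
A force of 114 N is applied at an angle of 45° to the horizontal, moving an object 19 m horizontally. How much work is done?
W = Fd cosθ = 114×19×cos(45°) = 1531.6 J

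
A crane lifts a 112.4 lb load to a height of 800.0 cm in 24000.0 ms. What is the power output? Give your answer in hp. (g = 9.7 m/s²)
W = mgh = 50.98×9.7×8 = 3956 J
P = W/t = 3956/24 = 164.8 W = 0.2211 hp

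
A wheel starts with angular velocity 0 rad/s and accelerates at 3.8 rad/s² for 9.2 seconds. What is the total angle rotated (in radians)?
θ = ω₀t + ½αt² = 0×9.2 + ½×3.8×9.2² = 160.82 rad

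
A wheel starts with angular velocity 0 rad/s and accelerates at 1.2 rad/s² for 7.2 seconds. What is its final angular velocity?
ω = ω₀ + αt = 0 + 1.2 × 7.2 = 8.64 rad/s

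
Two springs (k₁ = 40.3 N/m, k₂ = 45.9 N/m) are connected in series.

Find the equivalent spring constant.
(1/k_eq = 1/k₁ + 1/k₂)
1/k_eq = 1/40.3 + 1/45.9 = 0.0466; k_eq = 21.46 N/m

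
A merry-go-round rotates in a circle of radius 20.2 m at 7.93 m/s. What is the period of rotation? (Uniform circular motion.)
T = 2πr/v = 2π×20.2/7.93 = 16.01 s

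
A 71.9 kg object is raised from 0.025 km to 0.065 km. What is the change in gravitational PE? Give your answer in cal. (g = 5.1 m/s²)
ΔPE = mg(h₂ − h₁) = 71.9 kg × 5.1 m/s² × (65 − 25) m = 1.467e+04 J = 3506.0 cal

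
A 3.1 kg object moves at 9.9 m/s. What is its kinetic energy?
KE = ½mv² = ½×3.1×9.9² = 151.9155 J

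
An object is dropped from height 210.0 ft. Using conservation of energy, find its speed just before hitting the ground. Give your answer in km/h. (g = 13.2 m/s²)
mgh = ½mv² → v = √(2gh) = √(2×13.2×64.01) = 41.11 m/s = 148.0 km/h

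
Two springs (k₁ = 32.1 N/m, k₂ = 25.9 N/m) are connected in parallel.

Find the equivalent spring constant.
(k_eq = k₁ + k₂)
k_eq = k₁ + k₂ = 32.1 + 25.9 = 58 N/m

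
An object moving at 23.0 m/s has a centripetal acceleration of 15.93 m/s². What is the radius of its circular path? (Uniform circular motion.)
r = v²/a_c = 23.0²/15.93 = 33.21 m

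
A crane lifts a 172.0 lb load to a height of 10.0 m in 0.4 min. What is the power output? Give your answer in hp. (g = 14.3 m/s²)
W = mgh = 78.02×14.3×10 = 1.116e+04 J
P = W/t = 1.116e+04/24 = 464.9 W = 0.6234 hp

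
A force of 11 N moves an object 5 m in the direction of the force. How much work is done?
W = Fd = 11×5 = 55.0 J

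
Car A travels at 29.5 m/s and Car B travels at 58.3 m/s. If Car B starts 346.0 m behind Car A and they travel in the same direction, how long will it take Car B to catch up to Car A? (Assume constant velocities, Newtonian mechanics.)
Relative speed: v_rel = 58.3 - 29.5 = 28.8 m/s
Time to catch: t = d₀/v_rel = 346.0/28.8 = 12.01 s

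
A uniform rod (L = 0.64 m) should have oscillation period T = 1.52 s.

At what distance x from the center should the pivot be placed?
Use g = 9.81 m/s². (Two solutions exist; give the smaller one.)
T = 2π√((L²/12 + x²)/(gx)). Let c = T²g/(4π²) = 0.5741.
x² − cx + L²/12 = 0 → x = (c − √(c² − L²/3))/2 = 0.06736 m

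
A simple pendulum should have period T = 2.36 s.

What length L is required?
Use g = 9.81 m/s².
T = 2π√(L/g) → L = g(T/2π)² = 9.81×(2.36/2π)² = 1.384 m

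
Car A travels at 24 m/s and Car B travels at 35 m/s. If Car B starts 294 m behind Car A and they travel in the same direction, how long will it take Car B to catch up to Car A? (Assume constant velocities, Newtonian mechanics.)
Relative speed: v_rel = 35 - 24 = 11 m/s
Time to catch: t = d₀/v_rel = 294/11 = 26.73 s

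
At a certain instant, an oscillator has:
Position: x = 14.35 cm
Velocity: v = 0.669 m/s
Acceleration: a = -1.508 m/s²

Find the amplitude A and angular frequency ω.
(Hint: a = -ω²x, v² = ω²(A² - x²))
a = −ω²x → ω = √(|a|/x) = √(1.508/0.1435) = 3.242 rad/s
v² = ω²(A² − x²) → A = √(x² + v²/ω²) = √(0.1435² + 0.669²/3.242²) = 0.2514 m = 25.14 cm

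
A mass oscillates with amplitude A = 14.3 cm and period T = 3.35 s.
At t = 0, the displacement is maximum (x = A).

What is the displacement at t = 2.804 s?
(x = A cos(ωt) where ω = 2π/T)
ω = 2π/T = 2π/3.35 = 1.876 rad/s
x = A cos(ωt) = 14.3×cos(1.876×2.804) = 7.435 cm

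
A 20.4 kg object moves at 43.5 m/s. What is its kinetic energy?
KE = ½mv² = ½×20.4×43.5² = 19300.95 J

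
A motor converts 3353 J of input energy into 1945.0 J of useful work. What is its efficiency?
η = W_out/W_in = 1945.0/3353 = 0.5801 = 58.01%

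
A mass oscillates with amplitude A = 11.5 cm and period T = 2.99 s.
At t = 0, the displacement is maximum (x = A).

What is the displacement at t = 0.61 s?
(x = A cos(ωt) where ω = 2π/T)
ω = 2π/T = 2π/2.99 = 2.101 rad/s
x = A cos(ωt) = 11.5×cos(2.101×0.61) = 3.277 cm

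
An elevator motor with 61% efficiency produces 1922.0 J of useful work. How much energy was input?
W_in = W_out/η = 1922.0/0.61 = 3150.8 J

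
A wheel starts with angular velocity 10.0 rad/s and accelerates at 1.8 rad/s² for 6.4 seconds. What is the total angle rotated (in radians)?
θ = ω₀t + ½αt² = 10.0×6.4 + ½×1.8×6.4² = 100.86 rad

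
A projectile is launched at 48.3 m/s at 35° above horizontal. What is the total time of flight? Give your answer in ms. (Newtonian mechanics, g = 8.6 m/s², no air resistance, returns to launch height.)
T = 2v₀sin(θ)/g (with unit conversion) = 6443.0 ms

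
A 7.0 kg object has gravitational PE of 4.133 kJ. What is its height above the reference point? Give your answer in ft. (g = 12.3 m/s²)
PE = mgh → h = PE/(mg) = 4133 J / (7 kg × 12.3 m/s²) = 48 m = 157.5 ft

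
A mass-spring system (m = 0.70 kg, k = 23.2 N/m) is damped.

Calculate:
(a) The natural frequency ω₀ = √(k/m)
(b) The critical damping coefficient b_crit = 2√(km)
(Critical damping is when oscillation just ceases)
ω₀ = √(k/m) = √(23.2/0.7) = 5.757 rad/s
b_crit = 2√(km) = 2√(23.2×0.7) = 8.06 kg/s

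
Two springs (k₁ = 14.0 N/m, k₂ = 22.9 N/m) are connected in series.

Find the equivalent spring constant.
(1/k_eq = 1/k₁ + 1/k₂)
1/k_eq = 1/14.0 + 1/22.9 = 0.1151; k_eq = 8.688 N/m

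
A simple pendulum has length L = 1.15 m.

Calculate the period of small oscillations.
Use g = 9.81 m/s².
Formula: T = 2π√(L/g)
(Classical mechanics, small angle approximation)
T = 2π√(L/g) = 2π√(1.15/9.81) = 2.151 s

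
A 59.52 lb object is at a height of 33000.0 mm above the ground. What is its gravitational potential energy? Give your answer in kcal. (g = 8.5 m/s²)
PE = mgh = 27 kg × 8.5 m/s² × 33 m = 7573 J = 1.81 kcal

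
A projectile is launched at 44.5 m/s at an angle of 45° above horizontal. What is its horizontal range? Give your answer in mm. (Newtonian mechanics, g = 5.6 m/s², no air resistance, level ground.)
R = v₀² sin(2θ) / g (with unit conversion) = 353600.0 mm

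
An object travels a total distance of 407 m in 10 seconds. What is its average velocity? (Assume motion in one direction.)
v_avg = Δd / Δt = 407 / 10 = 40.7 m/s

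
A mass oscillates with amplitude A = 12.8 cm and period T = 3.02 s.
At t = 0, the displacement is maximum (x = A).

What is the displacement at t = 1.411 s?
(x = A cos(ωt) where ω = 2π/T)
ω = 2π/T = 2π/3.02 = 2.081 rad/s
x = A cos(ωt) = 12.8×cos(2.081×1.411) = -12.53 cm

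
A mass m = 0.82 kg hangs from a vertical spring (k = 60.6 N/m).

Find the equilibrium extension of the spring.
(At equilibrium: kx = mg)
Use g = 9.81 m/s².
x_eq = mg/k = 0.82×9.81/60.6 = 0.1327 m = 13.27 cm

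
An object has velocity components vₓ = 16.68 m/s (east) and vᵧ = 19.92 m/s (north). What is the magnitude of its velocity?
|v| = √(vₓ² + vᵧ²) = √(16.68² + 19.92²) = √(675.029) = 25.98 m/s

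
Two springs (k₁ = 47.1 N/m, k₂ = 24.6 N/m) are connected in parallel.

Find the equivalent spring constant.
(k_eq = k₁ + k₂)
k_eq = k₁ + k₂ = 47.1 + 24.6 = 71.7 N/m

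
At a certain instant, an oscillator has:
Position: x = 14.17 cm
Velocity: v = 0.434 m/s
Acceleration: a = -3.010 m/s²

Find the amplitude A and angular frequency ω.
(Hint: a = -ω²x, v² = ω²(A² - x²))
a = −ω²x → ω = √(|a|/x) = √(3.01/0.1417) = 4.609 rad/s
v² = ω²(A² − x²) → A = √(x² + v²/ω²) = √(0.1417² + 0.434²/4.609²) = 0.1701 m = 17.01 cm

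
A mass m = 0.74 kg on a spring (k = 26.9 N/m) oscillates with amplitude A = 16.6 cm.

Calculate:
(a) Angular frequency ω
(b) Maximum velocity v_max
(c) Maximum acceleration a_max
ω = √(k/m) = √(26.9/0.74) = 6.029 rad/s
v_max = ωA = 6.029×0.166 = 1.001 m/s
a_max = ω²A = 6.029²×0.166 = 6.034 m/s²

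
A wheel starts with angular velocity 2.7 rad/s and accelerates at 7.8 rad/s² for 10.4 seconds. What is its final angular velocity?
ω = ω₀ + αt = 2.7 + 7.8 × 10.4 = 83.82 rad/s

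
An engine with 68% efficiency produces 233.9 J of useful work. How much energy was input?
W_in = W_out/η = 233.9/0.68 = 343.97 J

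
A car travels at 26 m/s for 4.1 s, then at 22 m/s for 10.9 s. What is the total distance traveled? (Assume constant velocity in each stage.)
d₁ = v₁t₁ = 26 × 4.1 = 106.6 m
d₂ = v₂t₂ = 22 × 10.9 = 239.8 m
d_total = 106.6 + 239.8 = 346.4 m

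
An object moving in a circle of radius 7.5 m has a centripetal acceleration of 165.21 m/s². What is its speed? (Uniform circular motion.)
v = √(a_c × r) = √(165.21 × 7.5) = 35.2 m/s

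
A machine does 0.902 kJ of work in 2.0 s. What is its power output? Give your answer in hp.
P = W/t = 902 J / 2 s = 451 W = 0.6048 hp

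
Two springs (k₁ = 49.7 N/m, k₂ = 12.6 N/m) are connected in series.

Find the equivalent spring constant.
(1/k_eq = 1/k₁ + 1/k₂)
1/k_eq = 1/49.7 + 1/12.6 = 0.099486; k_eq = 10.05 N/m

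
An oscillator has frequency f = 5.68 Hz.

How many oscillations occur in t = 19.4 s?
n = f×t = 5.68×19.4 = 110.2 oscillations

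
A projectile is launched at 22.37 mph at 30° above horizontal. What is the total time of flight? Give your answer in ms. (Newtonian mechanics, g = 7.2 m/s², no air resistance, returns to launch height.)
T = 2v₀sin(θ)/g (with unit conversion) = 1389.0 ms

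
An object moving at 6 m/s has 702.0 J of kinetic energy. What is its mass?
KE = ½mv² → m = 2KE/v² = 2×702.0/6² = 39.0 kg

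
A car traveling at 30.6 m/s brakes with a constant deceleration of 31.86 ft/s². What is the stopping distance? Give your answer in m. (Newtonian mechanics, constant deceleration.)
d = v₀² / (2a) (with unit conversion) = 48.21 m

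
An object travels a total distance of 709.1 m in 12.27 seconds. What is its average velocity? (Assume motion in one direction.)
v_avg = Δd / Δt = 709.1 / 12.27 = 57.79 m/s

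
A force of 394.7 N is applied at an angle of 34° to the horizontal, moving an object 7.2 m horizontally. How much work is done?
W = Fd cosθ = 394.7×7.2×cos(34°) = 2356.0 J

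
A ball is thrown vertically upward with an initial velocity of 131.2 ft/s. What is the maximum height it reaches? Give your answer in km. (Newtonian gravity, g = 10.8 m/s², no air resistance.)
h_max = v₀²/(2g) (with unit conversion) = 0.07404 km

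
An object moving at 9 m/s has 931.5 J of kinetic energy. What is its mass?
KE = ½mv² → m = 2KE/v² = 2×931.5/9² = 23.0 kg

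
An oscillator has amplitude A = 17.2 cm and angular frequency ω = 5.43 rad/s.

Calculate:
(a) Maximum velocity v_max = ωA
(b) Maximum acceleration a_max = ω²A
v_max = ωA = 5.43×0.172 = 0.934 m/s
a_max = ω²A = 5.43²×0.172 = 5.071 m/s²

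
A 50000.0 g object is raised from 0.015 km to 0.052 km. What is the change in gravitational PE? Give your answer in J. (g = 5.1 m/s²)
ΔPE = mg(h₂ − h₁) = 50 kg × 5.1 m/s² × (52 − 15) m = 9435 J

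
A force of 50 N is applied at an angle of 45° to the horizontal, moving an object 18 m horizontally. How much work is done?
W = Fd cosθ = 50×18×cos(45°) = 636.4 J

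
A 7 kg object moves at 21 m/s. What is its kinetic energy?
KE = ½mv² = ½×7×21² = 1543.5 J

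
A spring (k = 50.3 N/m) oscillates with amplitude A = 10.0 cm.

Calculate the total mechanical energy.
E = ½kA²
E = ½kA² = ½×50.3×(0.1)² = 0.2515 J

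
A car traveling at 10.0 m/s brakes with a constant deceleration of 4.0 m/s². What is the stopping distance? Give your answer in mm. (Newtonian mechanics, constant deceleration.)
d = v₀² / (2a) (with unit conversion) = 12500.0 mm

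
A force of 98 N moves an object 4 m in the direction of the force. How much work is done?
W = Fd = 98×4 = 392.0 J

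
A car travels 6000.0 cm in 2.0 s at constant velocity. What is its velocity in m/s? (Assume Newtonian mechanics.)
v = d/t (with unit conversion) = 30.0 m/s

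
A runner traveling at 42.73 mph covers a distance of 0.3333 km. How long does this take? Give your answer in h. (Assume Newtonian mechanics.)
t = d/v (with unit conversion) = 0.004847 h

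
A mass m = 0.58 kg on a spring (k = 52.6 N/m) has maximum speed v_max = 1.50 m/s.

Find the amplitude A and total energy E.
½mv²_max = ½kA² → A = v_max√(m/k) = 1.5×√(0.58/52.6) = 0.1575 m = 15.75 cm
E = ½mv²_max = ½×0.58×1.5² = 0.6525 J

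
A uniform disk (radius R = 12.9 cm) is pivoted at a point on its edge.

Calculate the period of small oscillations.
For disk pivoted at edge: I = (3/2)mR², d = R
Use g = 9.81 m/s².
I/m = (3/2)R² = 0.02496 m²; d = R = 0.129 m
T = 2π√((3/2)R²/(gR)) = 2π√(3R/(2g)) = 0.8824 s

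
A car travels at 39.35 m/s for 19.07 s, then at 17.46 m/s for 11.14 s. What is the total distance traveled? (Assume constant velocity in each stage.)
d₁ = v₁t₁ = 39.35 × 19.07 = 750.404 m
d₂ = v₂t₂ = 17.46 × 11.14 = 194.504 m
d_total = 750.404 + 194.504 = 944.91 m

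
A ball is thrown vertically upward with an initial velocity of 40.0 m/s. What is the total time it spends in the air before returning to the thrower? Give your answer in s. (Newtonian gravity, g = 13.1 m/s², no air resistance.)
t_total = 2v₀/g = 6.107 s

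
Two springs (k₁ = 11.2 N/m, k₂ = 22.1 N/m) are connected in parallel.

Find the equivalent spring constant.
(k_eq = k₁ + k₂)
k_eq = k₁ + k₂ = 11.2 + 22.1 = 33.3 N/m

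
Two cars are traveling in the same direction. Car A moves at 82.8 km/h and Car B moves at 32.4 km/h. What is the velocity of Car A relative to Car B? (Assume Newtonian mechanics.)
v_rel = v_A - v_B = 82.8 - 32.4 = 50.4 km/h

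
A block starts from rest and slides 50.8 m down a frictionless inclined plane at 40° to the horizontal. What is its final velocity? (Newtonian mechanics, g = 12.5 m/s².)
a = g sin(θ) = 12.5 × sin(40°) = 8.03 m/s²
v = √(2ad) = √(2 × 8.03 × 50.8) = 28.57 m/s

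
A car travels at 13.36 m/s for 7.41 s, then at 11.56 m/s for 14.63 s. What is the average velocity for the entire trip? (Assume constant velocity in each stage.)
d₁ = v₁t₁ = 13.36 × 7.41 = 98.9976 m
d₂ = v₂t₂ = 11.56 × 14.63 = 169.123 m
d_total = 268.12 m, t_total = 22.04 s
v_avg = d_total/t_total = 268.12/22.04 = 12.17 m/s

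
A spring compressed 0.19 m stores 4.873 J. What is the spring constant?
PE = ½kx² → k = 2PE/x² = 2×4.873/0.19² = 270.0 N/m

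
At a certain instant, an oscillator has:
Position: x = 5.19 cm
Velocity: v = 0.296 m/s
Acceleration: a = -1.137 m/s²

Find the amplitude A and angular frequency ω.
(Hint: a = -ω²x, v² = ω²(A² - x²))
a = −ω²x → ω = √(|a|/x) = √(1.137/0.0519) = 4.681 rad/s
v² = ω²(A² − x²) → A = √(x² + v²/ω²) = √(0.0519² + 0.296²/4.681²) = 0.08181 m = 8.181 cm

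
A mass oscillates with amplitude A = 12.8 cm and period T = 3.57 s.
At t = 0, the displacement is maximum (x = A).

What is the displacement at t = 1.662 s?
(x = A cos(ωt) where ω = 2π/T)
ω = 2π/T = 2π/3.57 = 1.76 rad/s
x = A cos(ωt) = 12.8×cos(1.76×1.662) = -12.5 cm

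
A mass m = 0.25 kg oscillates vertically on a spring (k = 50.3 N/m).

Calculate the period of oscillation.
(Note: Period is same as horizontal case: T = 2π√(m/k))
T = 2π√(m/k) = 2π√(0.25/50.3) = 0.443 s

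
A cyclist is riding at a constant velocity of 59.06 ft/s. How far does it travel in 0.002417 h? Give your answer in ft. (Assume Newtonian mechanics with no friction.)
d = vt (with unit conversion) = 513.9 ft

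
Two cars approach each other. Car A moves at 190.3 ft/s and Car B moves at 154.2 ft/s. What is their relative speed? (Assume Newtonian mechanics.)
v_rel = v_A + v_B = 190.3 + 154.2 = 344.5 ft/s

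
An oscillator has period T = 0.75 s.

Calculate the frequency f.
f = 1/T = 1/0.75 = 1.333 Hz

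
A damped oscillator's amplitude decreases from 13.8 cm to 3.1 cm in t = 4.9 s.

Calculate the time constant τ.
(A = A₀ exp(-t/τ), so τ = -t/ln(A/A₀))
A/A₀ = 3.1/13.8 = 0.2246; ln(A/A₀) = -1.493
τ = −t/ln(A/A₀) = −4.9/-1.493 = 3.281 s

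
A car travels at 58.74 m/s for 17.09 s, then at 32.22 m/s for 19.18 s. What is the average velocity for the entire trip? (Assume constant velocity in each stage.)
d₁ = v₁t₁ = 58.74 × 17.09 = 1003.87 m
d₂ = v₂t₂ = 32.22 × 19.18 = 617.98 m
d_total = 1621.85 m, t_total = 36.27 s
v_avg = d_total/t_total = 1621.85/36.27 = 44.72 m/s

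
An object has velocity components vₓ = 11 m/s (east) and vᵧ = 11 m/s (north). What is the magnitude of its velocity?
|v| = √(vₓ² + vᵧ²) = √(11² + 11²) = √(242) = 15.56 m/s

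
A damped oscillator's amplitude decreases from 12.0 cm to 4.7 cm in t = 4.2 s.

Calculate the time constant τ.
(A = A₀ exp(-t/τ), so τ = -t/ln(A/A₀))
A/A₀ = 4.7/12.0 = 0.3917; ln(A/A₀) = -0.9373
τ = −t/ln(A/A₀) = −4.2/-0.9373 = 4.481 s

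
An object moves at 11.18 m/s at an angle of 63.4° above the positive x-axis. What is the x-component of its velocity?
vₓ = v cos(θ) = 11.18 × cos(63.4°) = 5.01 m/s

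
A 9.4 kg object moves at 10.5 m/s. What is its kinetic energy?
KE = ½mv² = ½×9.4×10.5² = 518.175 J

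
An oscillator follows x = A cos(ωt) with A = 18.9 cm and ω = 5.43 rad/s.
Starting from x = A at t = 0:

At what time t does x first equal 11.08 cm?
cos(ωt) = x/A = 11.08/18.9 = 0.5862
ωt = arccos(0.5862) = 0.9444 rad
t = 0.9444/5.43 = 0.1739 s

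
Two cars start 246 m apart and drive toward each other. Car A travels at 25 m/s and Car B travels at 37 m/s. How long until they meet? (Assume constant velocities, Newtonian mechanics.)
Combined speed: v_combined = 25 + 37 = 62 m/s
Time to meet: t = d/62 = 246/62 = 3.97 s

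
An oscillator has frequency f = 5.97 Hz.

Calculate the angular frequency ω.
ω = 2πf = 2π×5.97 = 37.51 rad/s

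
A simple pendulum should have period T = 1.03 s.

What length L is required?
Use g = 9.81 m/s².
T = 2π√(L/g) → L = g(T/2π)² = 9.81×(1.03/2π)² = 0.2636 m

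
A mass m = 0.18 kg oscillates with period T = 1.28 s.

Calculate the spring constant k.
T = 2π√(m/k) → k = m(2π/T)² = 0.18×(2π/1.28)² = 4.337 N/m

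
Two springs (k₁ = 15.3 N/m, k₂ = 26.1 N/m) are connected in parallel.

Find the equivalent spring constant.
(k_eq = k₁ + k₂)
k_eq = k₁ + k₂ = 15.3 + 26.1 = 41.4 N/m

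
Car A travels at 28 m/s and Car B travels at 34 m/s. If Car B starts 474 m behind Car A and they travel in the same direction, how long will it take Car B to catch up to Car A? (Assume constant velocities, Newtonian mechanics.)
Relative speed: v_rel = 34 - 28 = 6 m/s
Time to catch: t = d₀/v_rel = 474/6 = 79.0 s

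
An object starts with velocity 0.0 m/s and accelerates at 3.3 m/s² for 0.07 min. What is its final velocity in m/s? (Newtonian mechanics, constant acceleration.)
v = v₀ + at (with unit conversion) = 13.86 m/s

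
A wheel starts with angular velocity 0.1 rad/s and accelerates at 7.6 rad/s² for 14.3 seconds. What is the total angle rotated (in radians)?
θ = ω₀t + ½αt² = 0.1×14.3 + ½×7.6×14.3² = 778.49 rad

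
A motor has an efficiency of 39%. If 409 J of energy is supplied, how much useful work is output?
W_out = η × W_in = 0.39 × 409 = 159.51 J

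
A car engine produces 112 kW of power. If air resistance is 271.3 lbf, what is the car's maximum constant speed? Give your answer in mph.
P = Fv → v = P/F = 112000 W / 1207 N = 92.81 m/s = 207.6 mph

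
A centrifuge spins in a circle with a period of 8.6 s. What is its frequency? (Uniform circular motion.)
f = 1/T = 1/8.6 = 0.1163 Hz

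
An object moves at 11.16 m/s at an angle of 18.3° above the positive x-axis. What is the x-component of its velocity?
vₓ = v cos(θ) = 11.16 × cos(18.3°) = 10.6 m/s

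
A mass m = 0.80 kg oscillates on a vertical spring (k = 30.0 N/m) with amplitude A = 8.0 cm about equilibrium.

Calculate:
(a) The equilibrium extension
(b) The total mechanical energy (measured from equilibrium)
x_eq = mg/k = 0.8×9.81/30.0 = 0.2616 m = 26.16 cm
E = ½kA² = ½×30.0×(0.08)² = 0.096 J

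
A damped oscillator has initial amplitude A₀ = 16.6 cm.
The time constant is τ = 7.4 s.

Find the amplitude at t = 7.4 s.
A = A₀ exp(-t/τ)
A = A₀ exp(−t/τ) = 16.6×exp(−7.4/7.4) = 6.107 cm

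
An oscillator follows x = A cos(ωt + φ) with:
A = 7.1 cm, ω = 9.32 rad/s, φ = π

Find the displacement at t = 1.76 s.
x = A cos(ωt + φ) = 7.1×cos(9.32×1.76 + π) = 5.452 cm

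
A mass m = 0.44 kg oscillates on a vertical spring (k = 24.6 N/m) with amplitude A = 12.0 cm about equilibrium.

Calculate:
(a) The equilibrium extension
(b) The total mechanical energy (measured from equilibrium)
x_eq = mg/k = 0.44×9.81/24.6 = 0.1755 m = 17.55 cm
E = ½kA² = ½×24.6×(0.12)² = 0.1771 J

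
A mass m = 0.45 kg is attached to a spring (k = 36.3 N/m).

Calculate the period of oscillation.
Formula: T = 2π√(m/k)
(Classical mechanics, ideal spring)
T = 2π√(m/k) = 2π√(0.45/36.3) = 0.6996 s; f = 1/T = 1.429 Hz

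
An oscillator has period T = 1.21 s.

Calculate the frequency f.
f = 1/T = 1/1.21 = 0.8264 Hz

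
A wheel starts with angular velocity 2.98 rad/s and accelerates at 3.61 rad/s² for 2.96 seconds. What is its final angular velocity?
ω = ω₀ + αt = 2.98 + 3.61 × 2.96 = 13.67 rad/s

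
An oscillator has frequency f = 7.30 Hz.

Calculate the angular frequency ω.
ω = 2πf = 2π×7.3 = 45.87 rad/s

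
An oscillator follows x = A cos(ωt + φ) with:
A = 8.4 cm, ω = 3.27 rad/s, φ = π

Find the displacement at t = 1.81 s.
x = A cos(ωt + φ) = 8.4×cos(3.27×1.81 + π) = -7.848 cm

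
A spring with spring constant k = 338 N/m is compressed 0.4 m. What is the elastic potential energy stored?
PE = ½kx² = ½×338×0.4² = 27.04 J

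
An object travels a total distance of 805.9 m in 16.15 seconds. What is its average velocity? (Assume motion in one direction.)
v_avg = Δd / Δt = 805.9 / 16.15 = 49.9 m/s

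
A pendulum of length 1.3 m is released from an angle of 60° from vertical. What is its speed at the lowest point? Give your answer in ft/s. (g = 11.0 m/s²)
h = L(1 − cosθ) = 1.3×(1 − cos60°) = 0.65 m
v = √(2gh) = √(2×11.0×0.65) = 3.782 m/s = 12.41 ft/s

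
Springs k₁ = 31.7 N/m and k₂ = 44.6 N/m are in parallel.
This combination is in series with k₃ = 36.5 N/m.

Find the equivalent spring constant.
k₁₂ = k₁ + k₂ = 76.3 N/m (parallel)
1/k_eq = 1/k₁₂ + 1/k₃ → k_eq = 24.69 N/m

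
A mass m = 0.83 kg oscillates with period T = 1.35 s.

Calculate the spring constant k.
T = 2π√(m/k) → k = m(2π/T)² = 0.83×(2π/1.35)² = 17.98 N/m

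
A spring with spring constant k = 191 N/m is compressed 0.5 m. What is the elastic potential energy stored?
PE = ½kx² = ½×191×0.5² = 23.88 J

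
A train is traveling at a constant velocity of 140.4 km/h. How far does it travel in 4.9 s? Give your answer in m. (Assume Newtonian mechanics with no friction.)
d = vt (with unit conversion) = 191.1 m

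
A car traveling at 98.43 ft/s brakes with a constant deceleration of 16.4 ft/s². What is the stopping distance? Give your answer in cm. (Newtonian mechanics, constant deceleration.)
d = v₀² / (2a) (with unit conversion) = 9003.0 cm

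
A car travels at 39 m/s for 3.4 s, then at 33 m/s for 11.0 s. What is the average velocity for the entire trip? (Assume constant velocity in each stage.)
d₁ = v₁t₁ = 39 × 3.4 = 132.6 m
d₂ = v₂t₂ = 33 × 11.0 = 363 m
d_total = 495.6 m, t_total = 14.4 s
v_avg = d_total/t_total = 495.6/14.4 = 34.42 m/s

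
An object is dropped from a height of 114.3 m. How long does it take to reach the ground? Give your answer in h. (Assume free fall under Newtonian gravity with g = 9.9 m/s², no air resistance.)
t = √(2h/g) (with unit conversion) = 0.001335 h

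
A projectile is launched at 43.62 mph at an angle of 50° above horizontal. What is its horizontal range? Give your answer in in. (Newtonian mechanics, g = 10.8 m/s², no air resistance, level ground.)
R = v₀² sin(2θ) / g (with unit conversion) = 1365.0 in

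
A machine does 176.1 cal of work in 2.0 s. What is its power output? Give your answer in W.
P = W/t = 736.8 J / 2 s = 368.4 W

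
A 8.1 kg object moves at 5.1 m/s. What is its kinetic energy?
KE = ½mv² = ½×8.1×5.1² = 105.3405 J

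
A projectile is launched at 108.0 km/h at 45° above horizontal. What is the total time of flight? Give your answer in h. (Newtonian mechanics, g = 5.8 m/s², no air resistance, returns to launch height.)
T = 2v₀sin(θ)/g (with unit conversion) = 0.002032 h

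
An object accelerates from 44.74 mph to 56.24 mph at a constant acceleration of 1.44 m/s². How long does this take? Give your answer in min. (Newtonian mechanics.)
t = (v - v₀)/a (with unit conversion) = 0.0595 min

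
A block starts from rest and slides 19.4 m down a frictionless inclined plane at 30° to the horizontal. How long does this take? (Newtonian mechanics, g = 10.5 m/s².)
a = g sin(θ) = 10.5 × sin(30°) = 5.25 m/s²
t = √(2d/a) = √(2 × 19.4 / 5.25) = 2.72 s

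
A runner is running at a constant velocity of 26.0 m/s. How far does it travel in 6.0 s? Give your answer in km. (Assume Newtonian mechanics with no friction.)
d = vt (with unit conversion) = 0.156 km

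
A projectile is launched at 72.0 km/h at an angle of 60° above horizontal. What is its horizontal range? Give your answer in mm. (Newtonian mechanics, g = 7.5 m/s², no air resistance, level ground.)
R = v₀² sin(2θ) / g (with unit conversion) = 46190.0 mm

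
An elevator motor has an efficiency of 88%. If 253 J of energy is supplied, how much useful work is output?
W_out = η × W_in = 0.88 × 253 = 222.64 J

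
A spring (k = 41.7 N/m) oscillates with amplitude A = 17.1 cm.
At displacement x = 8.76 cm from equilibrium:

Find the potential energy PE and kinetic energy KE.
E_total = ½kA² = ½×41.7×(0.171)² = 0.6097 J
PE = ½kx² = ½×41.7×(0.0876)² = 0.16 J
KE = E_total − PE = 0.4497 J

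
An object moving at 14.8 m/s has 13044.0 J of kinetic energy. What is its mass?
KE = ½mv² → m = 2KE/v² = 2×13044.0/14.8² = 119.1 kg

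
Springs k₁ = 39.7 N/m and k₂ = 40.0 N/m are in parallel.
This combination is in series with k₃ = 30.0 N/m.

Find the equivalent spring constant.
k₁₂ = k₁ + k₂ = 79.7 N/m (parallel)
1/k_eq = 1/k₁₂ + 1/k₃ → k_eq = 21.8 N/m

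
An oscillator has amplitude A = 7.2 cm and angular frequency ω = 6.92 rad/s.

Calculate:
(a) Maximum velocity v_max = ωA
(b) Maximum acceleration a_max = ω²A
v_max = ωA = 6.92×0.072 = 0.4982 m/s
a_max = ω²A = 6.92²×0.072 = 3.448 m/s²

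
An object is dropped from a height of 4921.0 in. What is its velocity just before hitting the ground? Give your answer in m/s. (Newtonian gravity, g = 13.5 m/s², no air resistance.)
v = √(2gh) (with unit conversion) = 58.09 m/s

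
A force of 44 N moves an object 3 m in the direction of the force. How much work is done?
W = Fd = 44×3 = 132.0 J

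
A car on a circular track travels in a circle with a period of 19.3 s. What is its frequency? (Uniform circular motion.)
f = 1/T = 1/19.3 = 0.0518 Hz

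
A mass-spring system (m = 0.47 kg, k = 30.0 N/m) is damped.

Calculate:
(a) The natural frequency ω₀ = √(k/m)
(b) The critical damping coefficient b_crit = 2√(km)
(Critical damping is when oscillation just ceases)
ω₀ = √(k/m) = √(30.0/0.47) = 7.989 rad/s
b_crit = 2√(km) = 2√(30.0×0.47) = 7.51 kg/s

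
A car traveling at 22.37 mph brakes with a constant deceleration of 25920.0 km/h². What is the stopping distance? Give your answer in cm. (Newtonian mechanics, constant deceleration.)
d = v₀² / (2a) (with unit conversion) = 2500.0 cm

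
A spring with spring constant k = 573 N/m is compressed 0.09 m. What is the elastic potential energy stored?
PE = ½kx² = ½×573×0.09² = 2.321 J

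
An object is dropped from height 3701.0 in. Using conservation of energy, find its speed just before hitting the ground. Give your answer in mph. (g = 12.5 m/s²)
mgh = ½mv² → v = √(2gh) = √(2×12.5×94.01) = 48.48 m/s = 108.4 mph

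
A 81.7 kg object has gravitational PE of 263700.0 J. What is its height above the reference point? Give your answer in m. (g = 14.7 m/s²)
PE = mgh → h = PE/(mg) = 2.637e+05 J / (81.7 kg × 14.7 m/s²) = 219.6 m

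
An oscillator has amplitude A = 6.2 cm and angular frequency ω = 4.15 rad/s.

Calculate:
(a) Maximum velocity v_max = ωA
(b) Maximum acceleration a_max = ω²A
v_max = ωA = 4.15×0.062 = 0.2573 m/s
a_max = ω²A = 4.15²×0.062 = 1.068 m/s²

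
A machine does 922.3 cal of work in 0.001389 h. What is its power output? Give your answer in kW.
P = W/t = 3859 J / 5 s = 771.7 W = 0.7717 kW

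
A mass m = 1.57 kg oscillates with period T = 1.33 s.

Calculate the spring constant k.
T = 2π√(m/k) → k = m(2π/T)² = 1.57×(2π/1.33)² = 35.04 N/m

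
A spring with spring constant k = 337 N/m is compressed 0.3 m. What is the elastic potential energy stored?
PE = ½kx² = ½×337×0.3² = 15.16 J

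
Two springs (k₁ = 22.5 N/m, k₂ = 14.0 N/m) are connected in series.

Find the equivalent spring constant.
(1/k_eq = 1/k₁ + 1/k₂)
1/k_eq = 1/22.5 + 1/14.0 = 0.11587; k_eq = 8.63 N/m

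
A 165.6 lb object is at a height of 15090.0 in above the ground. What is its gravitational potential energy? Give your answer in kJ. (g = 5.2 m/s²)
PE = mgh = 75.11 kg × 5.2 m/s² × 383.3 m = 1.497e+05 J = 149.7 kJ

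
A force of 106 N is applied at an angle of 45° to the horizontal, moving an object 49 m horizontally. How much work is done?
W = Fd cosθ = 106×49×cos(45°) = 3672.7 J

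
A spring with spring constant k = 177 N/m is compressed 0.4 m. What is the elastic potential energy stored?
PE = ½kx² = ½×177×0.4² = 14.16 J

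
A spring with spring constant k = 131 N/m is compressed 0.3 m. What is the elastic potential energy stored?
PE = ½kx² = ½×131×0.3² = 5.895 J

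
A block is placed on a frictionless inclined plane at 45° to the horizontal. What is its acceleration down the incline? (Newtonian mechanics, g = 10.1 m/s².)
a = g sin(θ) = 10.1 × sin(45°) = 10.1 × 0.7071 = 7.14 m/s²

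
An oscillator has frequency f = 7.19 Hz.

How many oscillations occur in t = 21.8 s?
n = f×t = 7.19×21.8 = 156.7 oscillations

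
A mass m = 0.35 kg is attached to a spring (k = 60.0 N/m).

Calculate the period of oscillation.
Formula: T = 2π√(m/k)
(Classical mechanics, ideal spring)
T = 2π√(m/k) = 2π√(0.35/60.0) = 0.4799 s; f = 1/T = 2.084 Hz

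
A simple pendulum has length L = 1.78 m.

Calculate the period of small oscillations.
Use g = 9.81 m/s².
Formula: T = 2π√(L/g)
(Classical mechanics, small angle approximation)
T = 2π√(L/g) = 2π√(1.78/9.81) = 2.676 s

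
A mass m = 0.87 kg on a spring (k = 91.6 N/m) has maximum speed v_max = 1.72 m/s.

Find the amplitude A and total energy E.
½mv²_max = ½kA² → A = v_max√(m/k) = 1.72×√(0.87/91.6) = 0.1676 m = 16.76 cm
E = ½mv²_max = ½×0.87×1.72² = 1.287 J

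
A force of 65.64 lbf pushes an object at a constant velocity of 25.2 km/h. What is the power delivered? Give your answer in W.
P = Fv = 292 N × 7 m/s = 2044 W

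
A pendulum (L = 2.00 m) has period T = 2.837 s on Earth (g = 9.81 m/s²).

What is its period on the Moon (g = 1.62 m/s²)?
T = 2π√(L/g), so T_moon/T_earth = √(g_earth/g_moon)
T_moon = 2π√(2.0/1.62) = 6.981 s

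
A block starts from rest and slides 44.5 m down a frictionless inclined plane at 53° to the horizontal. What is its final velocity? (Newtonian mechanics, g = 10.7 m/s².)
a = g sin(θ) = 10.7 × sin(53°) = 8.55 m/s²
v = √(2ad) = √(2 × 8.55 × 44.5) = 27.58 m/s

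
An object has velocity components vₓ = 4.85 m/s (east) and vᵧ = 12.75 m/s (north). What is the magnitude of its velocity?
|v| = √(vₓ² + vᵧ²) = √(4.85² + 12.75²) = √(186.085) = 13.64 m/s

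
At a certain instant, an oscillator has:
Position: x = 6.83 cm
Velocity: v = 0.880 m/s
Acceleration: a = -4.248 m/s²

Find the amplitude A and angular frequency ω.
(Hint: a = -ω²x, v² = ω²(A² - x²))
a = −ω²x → ω = √(|a|/x) = √(4.248/0.0683) = 7.886 rad/s
v² = ω²(A² − x²) → A = √(x² + v²/ω²) = √(0.0683² + 0.88²/7.886²) = 0.1308 m = 13.08 cm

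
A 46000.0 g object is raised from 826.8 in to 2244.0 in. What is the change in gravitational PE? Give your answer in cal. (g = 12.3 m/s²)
ΔPE = mg(h₂ − h₁) = 46 kg × 12.3 m/s² × (57 − 21) m = 2.037e+04 J = 4868.0 cal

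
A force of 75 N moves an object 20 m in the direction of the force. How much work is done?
W = Fd = 75×20 = 1500.0 J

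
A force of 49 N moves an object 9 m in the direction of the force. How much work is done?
W = Fd = 49×9 = 441.0 J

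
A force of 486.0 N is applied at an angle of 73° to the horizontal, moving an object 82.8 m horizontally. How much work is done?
W = Fd cosθ = 486.0×82.8×cos(73°) = 11765.0 J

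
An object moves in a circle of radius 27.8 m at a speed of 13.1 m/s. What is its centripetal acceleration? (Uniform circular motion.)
a_c = v²/r = 13.1²/27.8 = 171.61/27.8 = 6.17 m/s²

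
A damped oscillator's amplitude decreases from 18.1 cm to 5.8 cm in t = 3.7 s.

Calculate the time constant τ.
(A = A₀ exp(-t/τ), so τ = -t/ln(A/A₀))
A/A₀ = 5.8/18.1 = 0.3204; ln(A/A₀) = -1.138
τ = −t/ln(A/A₀) = −3.7/-1.138 = 3.251 s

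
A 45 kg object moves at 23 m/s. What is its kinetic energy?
KE = ½mv² = ½×45×23² = 11902.5 J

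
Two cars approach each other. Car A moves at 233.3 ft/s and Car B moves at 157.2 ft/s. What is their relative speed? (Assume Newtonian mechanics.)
v_rel = v_A + v_B = 233.3 + 157.2 = 390.5 ft/s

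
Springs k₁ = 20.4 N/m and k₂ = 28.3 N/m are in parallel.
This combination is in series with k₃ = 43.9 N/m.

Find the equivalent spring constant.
k₁₂ = k₁ + k₂ = 48.7 N/m (parallel)
1/k_eq = 1/k₁₂ + 1/k₃ → k_eq = 23.09 N/m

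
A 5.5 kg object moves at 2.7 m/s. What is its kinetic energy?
KE = ½mv² = ½×5.5×2.7² = 20.0475 J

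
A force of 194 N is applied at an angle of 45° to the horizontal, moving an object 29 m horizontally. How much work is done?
W = Fd cosθ = 194×29×cos(45°) = 3978.2 J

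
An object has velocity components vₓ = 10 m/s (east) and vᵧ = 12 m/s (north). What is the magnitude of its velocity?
|v| = √(vₓ² + vᵧ²) = √(10² + 12²) = √(244) = 15.62 m/s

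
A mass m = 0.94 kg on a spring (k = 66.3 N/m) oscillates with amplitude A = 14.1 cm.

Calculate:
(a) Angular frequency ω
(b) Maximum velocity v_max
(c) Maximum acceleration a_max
ω = √(k/m) = √(66.3/0.94) = 8.398 rad/s
v_max = ωA = 8.398×0.141 = 1.184 m/s
a_max = ω²A = 8.398²×0.141 = 9.945 m/s²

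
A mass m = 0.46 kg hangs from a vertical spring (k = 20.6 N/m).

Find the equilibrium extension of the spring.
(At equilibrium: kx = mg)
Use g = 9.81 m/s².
x_eq = mg/k = 0.46×9.81/20.6 = 0.2191 m = 21.91 cm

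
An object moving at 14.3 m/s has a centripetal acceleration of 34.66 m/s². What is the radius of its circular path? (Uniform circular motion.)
r = v²/a_c = 14.3²/34.66 = 5.9 m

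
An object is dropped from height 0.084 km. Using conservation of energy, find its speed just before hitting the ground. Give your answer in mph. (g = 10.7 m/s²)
mgh = ½mv² → v = √(2gh) = √(2×10.7×84) = 42.4 m/s = 94.84 mph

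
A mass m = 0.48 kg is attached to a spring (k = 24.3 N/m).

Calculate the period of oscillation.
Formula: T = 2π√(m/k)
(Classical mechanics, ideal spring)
T = 2π√(m/k) = 2π√(0.48/24.3) = 0.8831 s; f = 1/T = 1.132 Hz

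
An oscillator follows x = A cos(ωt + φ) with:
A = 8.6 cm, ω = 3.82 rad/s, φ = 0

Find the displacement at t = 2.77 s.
x = A cos(ωt + φ) = 8.6×cos(3.82×2.77 + 0) = -3.461 cm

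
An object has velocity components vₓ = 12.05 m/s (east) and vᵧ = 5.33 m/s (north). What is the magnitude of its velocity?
|v| = √(vₓ² + vᵧ²) = √(12.05² + 5.33²) = √(173.611) = 13.18 m/s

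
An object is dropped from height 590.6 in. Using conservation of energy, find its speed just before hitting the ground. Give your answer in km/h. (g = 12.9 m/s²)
mgh = ½mv² → v = √(2gh) = √(2×12.9×15) = 19.67 m/s = 70.82 km/h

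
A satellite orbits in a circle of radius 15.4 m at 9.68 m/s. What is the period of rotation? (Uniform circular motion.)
T = 2πr/v = 2π×15.4/9.68 = 10.0 s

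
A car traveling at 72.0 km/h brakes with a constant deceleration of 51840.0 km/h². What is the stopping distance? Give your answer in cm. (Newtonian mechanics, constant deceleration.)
d = v₀² / (2a) (with unit conversion) = 5000.0 cm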